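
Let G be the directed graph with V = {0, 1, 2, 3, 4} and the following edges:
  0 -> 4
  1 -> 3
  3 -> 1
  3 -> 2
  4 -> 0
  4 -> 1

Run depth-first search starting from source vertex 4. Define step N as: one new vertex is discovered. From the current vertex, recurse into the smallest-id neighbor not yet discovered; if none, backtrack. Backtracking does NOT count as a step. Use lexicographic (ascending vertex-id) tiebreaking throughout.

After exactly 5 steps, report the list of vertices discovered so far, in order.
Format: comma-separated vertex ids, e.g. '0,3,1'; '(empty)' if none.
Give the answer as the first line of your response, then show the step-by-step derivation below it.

4,0,1,3,2

step 1: discover 4; path=4; order=4
step 2: discover 0; path=4>0; order=4,0
step 3: discover 1; path=4>1; order=4,0,1
step 4: discover 3; path=4>1>3; order=4,0,1,3
step 5: discover 2; path=4>1>3>2; order=4,0,1,3,2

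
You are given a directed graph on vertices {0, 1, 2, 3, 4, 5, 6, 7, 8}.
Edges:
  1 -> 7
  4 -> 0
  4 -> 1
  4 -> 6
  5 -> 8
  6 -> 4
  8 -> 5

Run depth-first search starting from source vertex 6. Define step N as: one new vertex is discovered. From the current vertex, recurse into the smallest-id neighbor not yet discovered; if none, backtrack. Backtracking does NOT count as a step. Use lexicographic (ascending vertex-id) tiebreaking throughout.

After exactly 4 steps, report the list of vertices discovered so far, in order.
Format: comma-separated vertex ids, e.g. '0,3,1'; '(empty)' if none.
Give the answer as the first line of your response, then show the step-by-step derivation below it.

6,4,0,1

step 1: discover 6; path=6; order=6
step 2: discover 4; path=6>4; order=6,4
step 3: discover 0; path=6>4>0; order=6,4,0
step 4: discover 1; path=6>4>1; order=6,4,0,1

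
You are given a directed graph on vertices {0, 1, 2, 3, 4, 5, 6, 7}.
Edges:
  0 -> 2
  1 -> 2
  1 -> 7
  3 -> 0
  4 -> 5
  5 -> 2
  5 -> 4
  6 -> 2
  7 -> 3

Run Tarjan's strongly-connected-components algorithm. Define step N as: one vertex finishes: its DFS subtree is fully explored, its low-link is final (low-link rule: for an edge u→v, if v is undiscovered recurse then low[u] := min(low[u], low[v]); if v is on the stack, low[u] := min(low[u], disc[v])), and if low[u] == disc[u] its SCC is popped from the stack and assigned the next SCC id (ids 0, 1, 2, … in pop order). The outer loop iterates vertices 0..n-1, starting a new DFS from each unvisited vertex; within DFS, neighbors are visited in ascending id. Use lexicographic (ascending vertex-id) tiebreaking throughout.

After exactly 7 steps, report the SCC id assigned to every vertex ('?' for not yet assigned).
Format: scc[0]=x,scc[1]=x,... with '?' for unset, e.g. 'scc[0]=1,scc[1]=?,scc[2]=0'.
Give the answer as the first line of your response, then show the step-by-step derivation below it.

scc[0]=1,scc[1]=4,scc[2]=0,scc[3]=2,scc[4]=5,scc[5]=5,scc[6]=?,scc[7]=3

step 1: low=(low[0]=0,low[1]=?,low[2]=1,low[3]=?,low[4]=?,low[5]=?,low[6]=?,low[7]=?); scc=(scc[0]=?,scc[1]=?,scc[2]=0,scc[3]=?,scc[4]=?,scc[5]=?,scc[6]=?,scc[7]=?)
step 2: low=(low[0]=0,low[1]=?,low[2]=1,low[3]=?,low[4]=?,low[5]=?,low[6]=?,low[7]=?); scc=(scc[0]=1,scc[1]=?,scc[2]=0,scc[3]=?,scc[4]=?,scc[5]=?,scc[6]=?,scc[7]=?)
step 3: low=(low[0]=0,low[1]=2,low[2]=1,low[3]=4,low[4]=?,low[5]=?,low[6]=?,low[7]=3); scc=(scc[0]=1,scc[1]=?,scc[2]=0,scc[3]=2,scc[4]=?,scc[5]=?,scc[6]=?,scc[7]=?)
step 4: low=(low[0]=0,low[1]=2,low[2]=1,low[3]=4,low[4]=?,low[5]=?,low[6]=?,low[7]=3); scc=(scc[0]=1,scc[1]=?,scc[2]=0,scc[3]=2,scc[4]=?,scc[5]=?,scc[6]=?,scc[7]=3)
step 5: low=(low[0]=0,low[1]=2,low[2]=1,low[3]=4,low[4]=?,low[5]=?,low[6]=?,low[7]=3); scc=(scc[0]=1,scc[1]=4,scc[2]=0,scc[3]=2,scc[4]=?,scc[5]=?,scc[6]=?,scc[7]=3)
step 6: low=(low[0]=0,low[1]=2,low[2]=1,low[3]=4,low[4]=5,low[5]=5,low[6]=?,low[7]=3); scc=(scc[0]=1,scc[1]=4,scc[2]=0,scc[3]=2,scc[4]=?,scc[5]=?,scc[6]=?,scc[7]=3)
step 7: low=(low[0]=0,low[1]=2,low[2]=1,low[3]=4,low[4]=5,low[5]=5,low[6]=?,low[7]=3); scc=(scc[0]=1,scc[1]=4,scc[2]=0,scc[3]=2,scc[4]=5,scc[5]=5,scc[6]=?,scc[7]=3)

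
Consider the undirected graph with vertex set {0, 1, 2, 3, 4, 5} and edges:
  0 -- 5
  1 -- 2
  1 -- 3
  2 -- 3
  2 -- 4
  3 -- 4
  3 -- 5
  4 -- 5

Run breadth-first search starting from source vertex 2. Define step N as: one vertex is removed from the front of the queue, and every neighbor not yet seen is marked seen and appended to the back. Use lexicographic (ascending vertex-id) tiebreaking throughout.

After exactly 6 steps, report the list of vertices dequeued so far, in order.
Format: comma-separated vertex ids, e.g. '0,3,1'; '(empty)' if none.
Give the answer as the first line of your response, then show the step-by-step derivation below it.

2,1,3,4,5,0

step 1: dequeue 2; queue=[1,3,4]; order=2
step 2: dequeue 1; queue=[3,4]; order=2,1
step 3: dequeue 3; queue=[4,5]; order=2,1,3
step 4: dequeue 4; queue=[5]; order=2,1,3,4
step 5: dequeue 5; queue=[0]; order=2,1,3,4,5
step 6: dequeue 0; queue=[(empty)]; order=2,1,3,4,5,0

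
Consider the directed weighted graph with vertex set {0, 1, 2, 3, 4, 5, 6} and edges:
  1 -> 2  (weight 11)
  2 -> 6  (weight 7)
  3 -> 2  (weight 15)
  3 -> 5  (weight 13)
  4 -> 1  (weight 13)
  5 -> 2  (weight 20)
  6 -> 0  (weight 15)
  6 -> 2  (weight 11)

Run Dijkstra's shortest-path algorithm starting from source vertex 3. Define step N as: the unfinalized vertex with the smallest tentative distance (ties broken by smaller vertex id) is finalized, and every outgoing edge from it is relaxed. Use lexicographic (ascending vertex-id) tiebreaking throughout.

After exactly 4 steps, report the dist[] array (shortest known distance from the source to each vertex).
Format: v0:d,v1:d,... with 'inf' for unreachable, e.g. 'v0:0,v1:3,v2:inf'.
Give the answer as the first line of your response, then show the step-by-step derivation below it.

v0:37,v1:inf,v2:15,v3:0,v4:inf,v5:13,v6:22

step 1: dist = v0:inf,v1:inf,v2:15,v3:0,v4:inf,v5:13,v6:inf
step 2: dist = v0:inf,v1:inf,v2:15,v3:0,v4:inf,v5:13,v6:inf
step 3: dist = v0:inf,v1:inf,v2:15,v3:0,v4:inf,v5:13,v6:22
step 4: dist = v0:37,v1:inf,v2:15,v3:0,v4:inf,v5:13,v6:22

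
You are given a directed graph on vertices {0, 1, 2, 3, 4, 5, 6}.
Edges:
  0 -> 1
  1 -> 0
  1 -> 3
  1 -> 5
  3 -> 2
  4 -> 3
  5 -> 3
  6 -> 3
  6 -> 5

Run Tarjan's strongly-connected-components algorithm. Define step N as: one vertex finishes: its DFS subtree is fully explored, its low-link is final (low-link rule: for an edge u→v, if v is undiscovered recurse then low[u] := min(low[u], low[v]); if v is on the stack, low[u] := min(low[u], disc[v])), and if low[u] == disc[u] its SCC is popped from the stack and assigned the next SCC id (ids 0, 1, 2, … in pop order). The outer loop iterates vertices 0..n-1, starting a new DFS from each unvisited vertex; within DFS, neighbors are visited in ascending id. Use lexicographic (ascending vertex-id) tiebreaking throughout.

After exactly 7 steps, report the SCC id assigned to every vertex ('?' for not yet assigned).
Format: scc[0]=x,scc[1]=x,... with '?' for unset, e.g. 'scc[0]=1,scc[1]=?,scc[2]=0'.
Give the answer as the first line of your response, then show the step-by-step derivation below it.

scc[0]=3,scc[1]=3,scc[2]=0,scc[3]=1,scc[4]=4,scc[5]=2,scc[6]=5

step 1: low=(low[0]=0,low[1]=0,low[2]=3,low[3]=2,low[4]=?,low[5]=?,low[6]=?); scc=(scc[0]=?,scc[1]=?,scc[2]=0,scc[3]=?,scc[4]=?,scc[5]=?,scc[6]=?)
step 2: low=(low[0]=0,low[1]=0,low[2]=3,low[3]=2,low[4]=?,low[5]=?,low[6]=?); scc=(scc[0]=?,scc[1]=?,scc[2]=0,scc[3]=1,scc[4]=?,scc[5]=?,scc[6]=?)
step 3: low=(low[0]=0,low[1]=0,low[2]=3,low[3]=2,low[4]=?,low[5]=4,low[6]=?); scc=(scc[0]=?,scc[1]=?,scc[2]=0,scc[3]=1,scc[4]=?,scc[5]=2,scc[6]=?)
step 4: low=(low[0]=0,low[1]=0,low[2]=3,low[3]=2,low[4]=?,low[5]=4,low[6]=?); scc=(scc[0]=?,scc[1]=?,scc[2]=0,scc[3]=1,scc[4]=?,scc[5]=2,scc[6]=?)
step 5: low=(low[0]=0,low[1]=0,low[2]=3,low[3]=2,low[4]=?,low[5]=4,low[6]=?); scc=(scc[0]=3,scc[1]=3,scc[2]=0,scc[3]=1,scc[4]=?,scc[5]=2,scc[6]=?)
step 6: low=(low[0]=0,low[1]=0,low[2]=3,low[3]=2,low[4]=5,low[5]=4,low[6]=?); scc=(scc[0]=3,scc[1]=3,scc[2]=0,scc[3]=1,scc[4]=4,scc[5]=2,scc[6]=?)
step 7: low=(low[0]=0,low[1]=0,low[2]=3,low[3]=2,low[4]=5,low[5]=4,low[6]=6); scc=(scc[0]=3,scc[1]=3,scc[2]=0,scc[3]=1,scc[4]=4,scc[5]=2,scc[6]=5)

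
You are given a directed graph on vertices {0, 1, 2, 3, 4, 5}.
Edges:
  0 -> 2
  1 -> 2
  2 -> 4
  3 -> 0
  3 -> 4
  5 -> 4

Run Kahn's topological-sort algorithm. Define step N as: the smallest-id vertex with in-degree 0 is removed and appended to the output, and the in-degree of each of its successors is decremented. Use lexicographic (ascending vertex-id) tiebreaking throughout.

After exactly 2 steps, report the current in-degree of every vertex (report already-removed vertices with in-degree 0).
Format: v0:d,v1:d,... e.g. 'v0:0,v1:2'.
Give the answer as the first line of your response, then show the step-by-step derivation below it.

v0:0,v1:0,v2:1,v3:0,v4:2,v5:0

step 1: output 1; order=[1]; indeg=(1,0,1,0,3,0)
step 2: output 3; order=[1,3]; indeg=(0,0,1,0,2,0)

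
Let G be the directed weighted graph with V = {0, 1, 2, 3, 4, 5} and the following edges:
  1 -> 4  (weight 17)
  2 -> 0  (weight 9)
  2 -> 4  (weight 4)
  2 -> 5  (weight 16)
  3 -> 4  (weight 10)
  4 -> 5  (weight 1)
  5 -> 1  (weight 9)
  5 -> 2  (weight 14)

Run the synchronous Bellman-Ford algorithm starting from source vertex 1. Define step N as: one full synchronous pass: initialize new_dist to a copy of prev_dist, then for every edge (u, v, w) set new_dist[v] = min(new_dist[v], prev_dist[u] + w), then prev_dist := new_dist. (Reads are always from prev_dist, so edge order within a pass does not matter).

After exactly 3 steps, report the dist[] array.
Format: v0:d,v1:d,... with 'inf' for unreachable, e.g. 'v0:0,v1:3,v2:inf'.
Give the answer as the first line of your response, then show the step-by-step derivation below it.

v0:inf,v1:0,v2:32,v3:inf,v4:17,v5:18

step 1: dist = v0:inf,v1:0,v2:inf,v3:inf,v4:17,v5:inf
step 2: dist = v0:inf,v1:0,v2:inf,v3:inf,v4:17,v5:18
step 3: dist = v0:inf,v1:0,v2:32,v3:inf,v4:17,v5:18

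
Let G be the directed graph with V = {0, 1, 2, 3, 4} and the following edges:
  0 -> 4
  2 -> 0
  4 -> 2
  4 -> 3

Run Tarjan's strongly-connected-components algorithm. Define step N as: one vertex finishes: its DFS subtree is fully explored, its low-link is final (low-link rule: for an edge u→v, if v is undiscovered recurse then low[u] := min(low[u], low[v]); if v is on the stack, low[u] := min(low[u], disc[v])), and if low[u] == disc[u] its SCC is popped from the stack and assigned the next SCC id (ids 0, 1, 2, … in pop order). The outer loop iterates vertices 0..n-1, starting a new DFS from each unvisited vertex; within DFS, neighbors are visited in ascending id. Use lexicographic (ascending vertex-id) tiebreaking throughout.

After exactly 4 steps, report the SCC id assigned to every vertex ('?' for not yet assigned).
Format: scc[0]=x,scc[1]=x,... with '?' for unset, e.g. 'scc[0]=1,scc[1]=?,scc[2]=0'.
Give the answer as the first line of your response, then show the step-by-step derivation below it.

scc[0]=1,scc[1]=?,scc[2]=1,scc[3]=0,scc[4]=1

step 1: low=(low[0]=0,low[1]=?,low[2]=0,low[3]=?,low[4]=1); scc=(scc[0]=?,scc[1]=?,scc[2]=?,scc[3]=?,scc[4]=?)
step 2: low=(low[0]=0,low[1]=?,low[2]=0,low[3]=3,low[4]=0); scc=(scc[0]=?,scc[1]=?,scc[2]=?,scc[3]=0,scc[4]=?)
step 3: low=(low[0]=0,low[1]=?,low[2]=0,low[3]=3,low[4]=0); scc=(scc[0]=?,scc[1]=?,scc[2]=?,scc[3]=0,scc[4]=?)
step 4: low=(low[0]=0,low[1]=?,low[2]=0,low[3]=3,low[4]=0); scc=(scc[0]=1,scc[1]=?,scc[2]=1,scc[3]=0,scc[4]=1)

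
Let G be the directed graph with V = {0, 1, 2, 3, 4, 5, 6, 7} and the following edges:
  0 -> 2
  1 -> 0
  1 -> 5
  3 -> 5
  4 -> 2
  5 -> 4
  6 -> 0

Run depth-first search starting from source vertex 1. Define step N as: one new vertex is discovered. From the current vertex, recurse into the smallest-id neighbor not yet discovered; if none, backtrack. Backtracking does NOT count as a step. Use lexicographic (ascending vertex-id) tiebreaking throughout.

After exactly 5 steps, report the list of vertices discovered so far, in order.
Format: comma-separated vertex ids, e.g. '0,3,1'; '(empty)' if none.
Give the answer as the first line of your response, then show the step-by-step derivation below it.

1,0,2,5,4

step 1: discover 1; path=1; order=1
step 2: discover 0; path=1>0; order=1,0
step 3: discover 2; path=1>0>2; order=1,0,2
step 4: discover 5; path=1>5; order=1,0,2,5
step 5: discover 4; path=1>5>4; order=1,0,2,5,4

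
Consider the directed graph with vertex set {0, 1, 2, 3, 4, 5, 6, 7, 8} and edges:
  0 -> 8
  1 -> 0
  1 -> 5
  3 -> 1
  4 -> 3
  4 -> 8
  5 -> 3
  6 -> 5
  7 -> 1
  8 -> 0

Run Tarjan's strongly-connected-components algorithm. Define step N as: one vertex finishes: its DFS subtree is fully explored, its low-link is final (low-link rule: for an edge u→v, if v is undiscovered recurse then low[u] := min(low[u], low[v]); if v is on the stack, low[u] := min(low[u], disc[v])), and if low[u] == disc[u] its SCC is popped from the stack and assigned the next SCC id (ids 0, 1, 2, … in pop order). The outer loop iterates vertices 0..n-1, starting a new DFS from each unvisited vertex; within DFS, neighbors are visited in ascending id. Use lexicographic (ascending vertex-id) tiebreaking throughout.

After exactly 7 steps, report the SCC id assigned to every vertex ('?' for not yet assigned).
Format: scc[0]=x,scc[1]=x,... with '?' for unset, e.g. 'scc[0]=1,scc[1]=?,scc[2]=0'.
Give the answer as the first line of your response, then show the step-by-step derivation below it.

scc[0]=0,scc[1]=1,scc[2]=2,scc[3]=1,scc[4]=3,scc[5]=1,scc[6]=?,scc[7]=?,scc[8]=0

step 1: low=(low[0]=0,low[1]=?,low[2]=?,low[3]=?,low[4]=?,low[5]=?,low[6]=?,low[7]=?,low[8]=0); scc=(scc[0]=?,scc[1]=?,scc[2]=?,scc[3]=?,scc[4]=?,scc[5]=?,scc[6]=?,scc[7]=?,scc[8]=?)
step 2: low=(low[0]=0,low[1]=?,low[2]=?,low[3]=?,low[4]=?,low[5]=?,low[6]=?,low[7]=?,low[8]=0); scc=(scc[0]=0,scc[1]=?,scc[2]=?,scc[3]=?,scc[4]=?,scc[5]=?,scc[6]=?,scc[7]=?,scc[8]=0)
step 3: low=(low[0]=0,low[1]=2,low[2]=?,low[3]=2,low[4]=?,low[5]=3,low[6]=?,low[7]=?,low[8]=0); scc=(scc[0]=0,scc[1]=?,scc[2]=?,scc[3]=?,scc[4]=?,scc[5]=?,scc[6]=?,scc[7]=?,scc[8]=0)
step 4: low=(low[0]=0,low[1]=2,low[2]=?,low[3]=2,low[4]=?,low[5]=2,low[6]=?,low[7]=?,low[8]=0); scc=(scc[0]=0,scc[1]=?,scc[2]=?,scc[3]=?,scc[4]=?,scc[5]=?,scc[6]=?,scc[7]=?,scc[8]=0)
step 5: low=(low[0]=0,low[1]=2,low[2]=?,low[3]=2,low[4]=?,low[5]=2,low[6]=?,low[7]=?,low[8]=0); scc=(scc[0]=0,scc[1]=1,scc[2]=?,scc[3]=1,scc[4]=?,scc[5]=1,scc[6]=?,scc[7]=?,scc[8]=0)
step 6: low=(low[0]=0,low[1]=2,low[2]=5,low[3]=2,low[4]=?,low[5]=2,low[6]=?,low[7]=?,low[8]=0); scc=(scc[0]=0,scc[1]=1,scc[2]=2,scc[3]=1,scc[4]=?,scc[5]=1,scc[6]=?,scc[7]=?,scc[8]=0)
step 7: low=(low[0]=0,low[1]=2,low[2]=5,low[3]=2,low[4]=6,low[5]=2,low[6]=?,low[7]=?,low[8]=0); scc=(scc[0]=0,scc[1]=1,scc[2]=2,scc[3]=1,scc[4]=3,scc[5]=1,scc[6]=?,scc[7]=?,scc[8]=0)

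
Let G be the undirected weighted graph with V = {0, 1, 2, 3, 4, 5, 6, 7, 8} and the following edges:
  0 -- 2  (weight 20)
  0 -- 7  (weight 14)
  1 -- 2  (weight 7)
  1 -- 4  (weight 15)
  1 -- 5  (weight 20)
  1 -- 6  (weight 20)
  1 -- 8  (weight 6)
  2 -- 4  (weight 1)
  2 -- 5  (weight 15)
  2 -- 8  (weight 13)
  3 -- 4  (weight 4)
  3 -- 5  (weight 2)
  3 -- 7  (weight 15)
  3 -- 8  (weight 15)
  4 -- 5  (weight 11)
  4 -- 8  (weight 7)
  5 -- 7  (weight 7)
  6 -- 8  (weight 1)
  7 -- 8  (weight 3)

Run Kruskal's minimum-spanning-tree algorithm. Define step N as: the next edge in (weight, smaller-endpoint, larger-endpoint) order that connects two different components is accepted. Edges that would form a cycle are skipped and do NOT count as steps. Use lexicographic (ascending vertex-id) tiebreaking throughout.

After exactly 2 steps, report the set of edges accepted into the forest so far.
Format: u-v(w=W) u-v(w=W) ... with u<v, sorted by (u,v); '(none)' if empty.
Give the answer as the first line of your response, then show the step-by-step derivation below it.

2-4(w=1) 6-8(w=1)

step 1: add edge 2-4 (w=1); MST = {2-4(w=1)}
step 2: add edge 6-8 (w=1); MST = {2-4(w=1) 6-8(w=1)}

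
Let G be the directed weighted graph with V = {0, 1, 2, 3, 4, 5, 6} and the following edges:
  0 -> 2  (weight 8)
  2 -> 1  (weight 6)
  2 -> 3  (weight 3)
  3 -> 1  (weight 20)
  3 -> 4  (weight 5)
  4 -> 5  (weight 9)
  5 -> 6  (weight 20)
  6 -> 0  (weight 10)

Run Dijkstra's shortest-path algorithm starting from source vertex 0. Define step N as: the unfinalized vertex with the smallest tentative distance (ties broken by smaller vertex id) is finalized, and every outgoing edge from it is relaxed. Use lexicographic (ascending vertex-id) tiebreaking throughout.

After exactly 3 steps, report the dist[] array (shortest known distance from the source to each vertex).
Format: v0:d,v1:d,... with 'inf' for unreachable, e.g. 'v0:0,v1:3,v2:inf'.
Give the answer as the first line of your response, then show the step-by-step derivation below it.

v0:0,v1:14,v2:8,v3:11,v4:16,v5:inf,v6:inf

step 1: dist = v0:0,v1:inf,v2:8,v3:inf,v4:inf,v5:inf,v6:inf
step 2: dist = v0:0,v1:14,v2:8,v3:11,v4:inf,v5:inf,v6:inf
step 3: dist = v0:0,v1:14,v2:8,v3:11,v4:16,v5:inf,v6:inf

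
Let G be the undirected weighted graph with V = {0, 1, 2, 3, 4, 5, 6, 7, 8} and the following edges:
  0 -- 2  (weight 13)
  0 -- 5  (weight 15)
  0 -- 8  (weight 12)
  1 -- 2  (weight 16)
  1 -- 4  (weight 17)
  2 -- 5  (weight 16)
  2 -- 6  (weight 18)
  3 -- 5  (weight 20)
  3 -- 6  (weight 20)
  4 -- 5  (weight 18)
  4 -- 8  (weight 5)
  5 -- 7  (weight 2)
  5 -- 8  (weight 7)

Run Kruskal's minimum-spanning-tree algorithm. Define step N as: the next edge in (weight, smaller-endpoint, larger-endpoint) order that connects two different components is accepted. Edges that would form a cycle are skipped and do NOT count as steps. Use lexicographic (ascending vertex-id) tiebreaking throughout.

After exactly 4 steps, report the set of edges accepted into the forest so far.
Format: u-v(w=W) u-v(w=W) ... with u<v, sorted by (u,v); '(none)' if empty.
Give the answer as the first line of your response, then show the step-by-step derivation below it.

0-8(w=12) 4-8(w=5) 5-7(w=2) 5-8(w=7)

step 1: add edge 5-7 (w=2); MST = {5-7(w=2)}
step 2: add edge 4-8 (w=5); MST = {4-8(w=5) 5-7(w=2)}
step 3: add edge 5-8 (w=7); MST = {4-8(w=5) 5-7(w=2) 5-8(w=7)}
step 4: add edge 0-8 (w=12); MST = {0-8(w=12) 4-8(w=5) 5-7(w=2) 5-8(w=7)}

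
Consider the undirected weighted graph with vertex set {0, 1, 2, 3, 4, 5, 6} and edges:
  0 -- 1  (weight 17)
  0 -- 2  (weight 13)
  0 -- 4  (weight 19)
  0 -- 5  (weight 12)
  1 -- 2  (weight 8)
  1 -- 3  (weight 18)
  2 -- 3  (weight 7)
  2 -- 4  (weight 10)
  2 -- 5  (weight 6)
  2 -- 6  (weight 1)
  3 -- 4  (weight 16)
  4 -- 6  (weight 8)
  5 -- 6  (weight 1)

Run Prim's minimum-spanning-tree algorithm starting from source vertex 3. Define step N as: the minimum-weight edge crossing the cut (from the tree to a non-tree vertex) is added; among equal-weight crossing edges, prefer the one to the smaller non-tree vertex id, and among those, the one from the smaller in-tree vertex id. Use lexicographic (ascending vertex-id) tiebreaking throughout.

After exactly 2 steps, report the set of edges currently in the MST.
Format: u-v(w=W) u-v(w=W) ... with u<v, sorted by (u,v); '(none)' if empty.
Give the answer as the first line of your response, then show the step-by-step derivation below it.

2-3(w=7) 2-6(w=1)

step 1: add edge 2-3 (w=7); MST = {2-3(w=7)}
step 2: add edge 2-6 (w=1); MST = {2-3(w=7) 2-6(w=1)}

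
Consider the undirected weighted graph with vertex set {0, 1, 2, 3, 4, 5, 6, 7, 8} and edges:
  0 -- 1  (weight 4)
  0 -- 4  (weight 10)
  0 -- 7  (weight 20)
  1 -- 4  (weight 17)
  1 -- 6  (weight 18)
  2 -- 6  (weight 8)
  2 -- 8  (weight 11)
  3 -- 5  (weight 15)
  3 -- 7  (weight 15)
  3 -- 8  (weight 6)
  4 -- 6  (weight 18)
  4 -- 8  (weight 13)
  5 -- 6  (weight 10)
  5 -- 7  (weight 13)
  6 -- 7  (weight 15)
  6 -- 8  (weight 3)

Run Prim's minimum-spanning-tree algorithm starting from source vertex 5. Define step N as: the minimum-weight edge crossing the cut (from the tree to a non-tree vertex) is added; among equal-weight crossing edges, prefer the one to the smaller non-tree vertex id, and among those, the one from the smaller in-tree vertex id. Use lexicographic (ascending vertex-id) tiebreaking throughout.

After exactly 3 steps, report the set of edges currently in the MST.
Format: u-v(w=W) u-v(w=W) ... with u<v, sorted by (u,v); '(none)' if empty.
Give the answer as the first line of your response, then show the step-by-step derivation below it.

3-8(w=6) 5-6(w=10) 6-8(w=3)

step 1: add edge 5-6 (w=10); MST = {5-6(w=10)}
step 2: add edge 6-8 (w=3); MST = {5-6(w=10) 6-8(w=3)}
step 3: add edge 3-8 (w=6); MST = {3-8(w=6) 5-6(w=10) 6-8(w=3)}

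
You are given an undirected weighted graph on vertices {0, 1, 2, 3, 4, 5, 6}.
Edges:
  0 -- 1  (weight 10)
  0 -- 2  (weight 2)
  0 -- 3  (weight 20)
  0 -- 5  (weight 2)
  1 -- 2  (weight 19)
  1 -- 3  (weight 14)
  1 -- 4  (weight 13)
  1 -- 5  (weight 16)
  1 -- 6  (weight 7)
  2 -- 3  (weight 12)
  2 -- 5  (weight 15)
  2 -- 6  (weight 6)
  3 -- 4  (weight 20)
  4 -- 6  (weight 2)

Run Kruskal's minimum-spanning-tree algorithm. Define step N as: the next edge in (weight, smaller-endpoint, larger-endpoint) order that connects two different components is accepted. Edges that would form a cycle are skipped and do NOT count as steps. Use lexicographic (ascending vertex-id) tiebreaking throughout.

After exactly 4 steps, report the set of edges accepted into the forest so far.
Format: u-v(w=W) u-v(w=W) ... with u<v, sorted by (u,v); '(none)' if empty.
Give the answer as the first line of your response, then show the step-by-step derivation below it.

0-2(w=2) 0-5(w=2) 2-6(w=6) 4-6(w=2)

step 1: add edge 0-2 (w=2); MST = {0-2(w=2)}
step 2: add edge 0-5 (w=2); MST = {0-2(w=2) 0-5(w=2)}
step 3: add edge 4-6 (w=2); MST = {0-2(w=2) 0-5(w=2) 4-6(w=2)}
step 4: add edge 2-6 (w=6); MST = {0-2(w=2) 0-5(w=2) 2-6(w=6) 4-6(w=2)}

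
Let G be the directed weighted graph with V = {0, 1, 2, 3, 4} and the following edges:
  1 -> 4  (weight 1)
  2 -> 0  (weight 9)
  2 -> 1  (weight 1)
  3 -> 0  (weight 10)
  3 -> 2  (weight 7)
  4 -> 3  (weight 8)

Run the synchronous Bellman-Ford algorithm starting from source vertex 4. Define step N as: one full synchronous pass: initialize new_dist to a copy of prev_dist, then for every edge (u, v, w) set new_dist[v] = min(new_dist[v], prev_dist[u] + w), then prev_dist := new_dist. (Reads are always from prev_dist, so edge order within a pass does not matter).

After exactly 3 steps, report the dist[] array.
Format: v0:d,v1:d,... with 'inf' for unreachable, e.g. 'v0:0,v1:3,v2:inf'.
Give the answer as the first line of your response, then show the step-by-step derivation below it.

v0:18,v1:16,v2:15,v3:8,v4:0

step 1: dist = v0:inf,v1:inf,v2:inf,v3:8,v4:0
step 2: dist = v0:18,v1:inf,v2:15,v3:8,v4:0
step 3: dist = v0:18,v1:16,v2:15,v3:8,v4:0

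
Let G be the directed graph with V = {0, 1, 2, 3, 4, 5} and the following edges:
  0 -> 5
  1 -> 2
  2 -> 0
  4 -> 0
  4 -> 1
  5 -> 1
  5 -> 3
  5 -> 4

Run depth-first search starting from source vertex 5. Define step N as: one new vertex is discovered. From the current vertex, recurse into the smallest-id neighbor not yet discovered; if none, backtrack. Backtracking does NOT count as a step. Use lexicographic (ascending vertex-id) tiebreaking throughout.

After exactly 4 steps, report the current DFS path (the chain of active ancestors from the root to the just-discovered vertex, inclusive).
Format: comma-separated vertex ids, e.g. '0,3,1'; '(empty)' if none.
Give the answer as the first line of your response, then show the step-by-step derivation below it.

5,1,2,0

step 1: discover 5; path=5; order=5
step 2: discover 1; path=5>1; order=5,1
step 3: discover 2; path=5>1>2; order=5,1,2
step 4: discover 0; path=5>1>2>0; order=5,1,2,0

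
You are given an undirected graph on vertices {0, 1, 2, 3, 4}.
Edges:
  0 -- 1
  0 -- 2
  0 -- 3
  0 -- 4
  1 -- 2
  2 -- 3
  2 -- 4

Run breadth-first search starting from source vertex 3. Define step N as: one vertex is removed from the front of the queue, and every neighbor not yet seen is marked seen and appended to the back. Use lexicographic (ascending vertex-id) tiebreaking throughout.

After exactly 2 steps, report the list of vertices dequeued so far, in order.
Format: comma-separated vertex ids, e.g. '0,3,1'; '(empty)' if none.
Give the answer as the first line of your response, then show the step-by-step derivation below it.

3,0

step 1: dequeue 3; queue=[0,2]; order=3
step 2: dequeue 0; queue=[2,1,4]; order=3,0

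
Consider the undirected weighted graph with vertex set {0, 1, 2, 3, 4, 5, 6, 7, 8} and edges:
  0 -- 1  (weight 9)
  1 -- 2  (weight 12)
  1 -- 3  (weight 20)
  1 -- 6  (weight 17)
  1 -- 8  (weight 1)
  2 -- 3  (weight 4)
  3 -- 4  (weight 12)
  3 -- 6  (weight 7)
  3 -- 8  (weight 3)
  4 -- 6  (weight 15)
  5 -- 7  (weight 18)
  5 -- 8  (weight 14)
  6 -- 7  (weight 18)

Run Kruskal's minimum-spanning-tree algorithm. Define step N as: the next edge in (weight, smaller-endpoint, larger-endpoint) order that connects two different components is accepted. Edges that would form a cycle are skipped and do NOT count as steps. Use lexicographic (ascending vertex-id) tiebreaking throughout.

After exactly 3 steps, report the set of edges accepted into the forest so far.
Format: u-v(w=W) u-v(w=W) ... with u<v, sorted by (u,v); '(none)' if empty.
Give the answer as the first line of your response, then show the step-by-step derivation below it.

1-8(w=1) 2-3(w=4) 3-8(w=3)

step 1: add edge 1-8 (w=1); MST = {1-8(w=1)}
step 2: add edge 3-8 (w=3); MST = {1-8(w=1) 3-8(w=3)}
step 3: add edge 2-3 (w=4); MST = {1-8(w=1) 2-3(w=4) 3-8(w=3)}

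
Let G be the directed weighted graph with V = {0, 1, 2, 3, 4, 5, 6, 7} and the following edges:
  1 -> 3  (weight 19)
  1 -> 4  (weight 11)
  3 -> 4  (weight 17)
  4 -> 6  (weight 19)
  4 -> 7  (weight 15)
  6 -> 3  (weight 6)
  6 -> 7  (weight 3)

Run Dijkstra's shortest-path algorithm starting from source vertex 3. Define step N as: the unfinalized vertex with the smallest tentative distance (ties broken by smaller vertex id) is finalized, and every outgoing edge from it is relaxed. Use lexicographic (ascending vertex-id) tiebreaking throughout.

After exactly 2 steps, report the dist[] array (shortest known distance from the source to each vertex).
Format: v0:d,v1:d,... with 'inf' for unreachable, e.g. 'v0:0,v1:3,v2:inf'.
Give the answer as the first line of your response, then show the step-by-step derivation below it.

v0:inf,v1:inf,v2:inf,v3:0,v4:17,v5:inf,v6:36,v7:32

step 1: dist = v0:inf,v1:inf,v2:inf,v3:0,v4:17,v5:inf,v6:inf,v7:inf
step 2: dist = v0:inf,v1:inf,v2:inf,v3:0,v4:17,v5:inf,v6:36,v7:32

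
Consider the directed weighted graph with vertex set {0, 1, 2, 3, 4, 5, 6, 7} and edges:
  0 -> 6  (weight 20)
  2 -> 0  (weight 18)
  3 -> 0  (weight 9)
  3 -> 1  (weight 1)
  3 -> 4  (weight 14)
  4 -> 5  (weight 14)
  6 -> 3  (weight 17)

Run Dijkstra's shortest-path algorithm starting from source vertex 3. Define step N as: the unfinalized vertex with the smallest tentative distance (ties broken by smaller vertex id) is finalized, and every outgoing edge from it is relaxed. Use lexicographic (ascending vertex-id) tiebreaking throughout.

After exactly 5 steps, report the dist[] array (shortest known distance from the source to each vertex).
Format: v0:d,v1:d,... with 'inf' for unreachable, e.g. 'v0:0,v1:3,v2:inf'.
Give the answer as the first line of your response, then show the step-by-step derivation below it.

v0:9,v1:1,v2:inf,v3:0,v4:14,v5:28,v6:29,v7:inf

step 1: dist = v0:9,v1:1,v2:inf,v3:0,v4:14,v5:inf,v6:inf,v7:inf
step 2: dist = v0:9,v1:1,v2:inf,v3:0,v4:14,v5:inf,v6:inf,v7:inf
step 3: dist = v0:9,v1:1,v2:inf,v3:0,v4:14,v5:inf,v6:29,v7:inf
step 4: dist = v0:9,v1:1,v2:inf,v3:0,v4:14,v5:28,v6:29,v7:inf
step 5: dist = v0:9,v1:1,v2:inf,v3:0,v4:14,v5:28,v6:29,v7:inf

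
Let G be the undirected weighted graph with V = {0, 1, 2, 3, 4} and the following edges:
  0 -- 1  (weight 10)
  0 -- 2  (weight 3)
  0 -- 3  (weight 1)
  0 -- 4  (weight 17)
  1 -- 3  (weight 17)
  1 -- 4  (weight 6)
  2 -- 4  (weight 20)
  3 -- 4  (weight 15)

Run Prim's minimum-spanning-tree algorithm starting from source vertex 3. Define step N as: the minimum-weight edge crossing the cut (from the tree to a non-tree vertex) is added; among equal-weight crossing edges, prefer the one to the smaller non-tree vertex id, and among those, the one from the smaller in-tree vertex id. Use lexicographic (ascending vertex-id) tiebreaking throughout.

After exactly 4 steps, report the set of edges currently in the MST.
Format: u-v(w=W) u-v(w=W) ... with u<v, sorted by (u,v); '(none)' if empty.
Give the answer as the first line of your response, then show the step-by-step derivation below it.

0-1(w=10) 0-2(w=3) 0-3(w=1) 1-4(w=6)

step 1: add edge 0-3 (w=1); MST = {0-3(w=1)}
step 2: add edge 0-2 (w=3); MST = {0-2(w=3) 0-3(w=1)}
step 3: add edge 0-1 (w=10); MST = {0-1(w=10) 0-2(w=3) 0-3(w=1)}
step 4: add edge 1-4 (w=6); MST = {0-1(w=10) 0-2(w=3) 0-3(w=1) 1-4(w=6)}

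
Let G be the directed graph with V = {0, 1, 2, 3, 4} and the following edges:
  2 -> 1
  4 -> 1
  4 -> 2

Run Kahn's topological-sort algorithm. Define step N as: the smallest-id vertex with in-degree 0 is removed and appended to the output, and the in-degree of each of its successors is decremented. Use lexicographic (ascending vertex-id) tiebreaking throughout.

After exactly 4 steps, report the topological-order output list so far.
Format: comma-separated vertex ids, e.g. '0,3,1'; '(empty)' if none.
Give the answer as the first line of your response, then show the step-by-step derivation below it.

0,3,4,2

step 1: output 0; order=[0]; indeg=(0,2,1,0,0)
step 2: output 3; order=[0,3]; indeg=(0,2,1,0,0)
step 3: output 4; order=[0,3,4]; indeg=(0,1,0,0,0)
step 4: output 2; order=[0,3,4,2]; indeg=(0,0,0,0,0)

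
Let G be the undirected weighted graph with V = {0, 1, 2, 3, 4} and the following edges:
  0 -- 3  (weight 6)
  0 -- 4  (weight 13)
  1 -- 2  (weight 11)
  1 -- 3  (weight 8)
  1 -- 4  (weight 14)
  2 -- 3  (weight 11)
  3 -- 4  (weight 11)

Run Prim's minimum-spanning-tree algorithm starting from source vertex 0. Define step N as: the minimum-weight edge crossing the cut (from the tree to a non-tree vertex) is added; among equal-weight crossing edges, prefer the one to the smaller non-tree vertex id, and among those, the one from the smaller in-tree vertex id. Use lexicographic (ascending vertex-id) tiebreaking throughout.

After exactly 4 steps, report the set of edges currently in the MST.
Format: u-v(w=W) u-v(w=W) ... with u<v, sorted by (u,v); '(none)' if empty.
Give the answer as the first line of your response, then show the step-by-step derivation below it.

0-3(w=6) 1-2(w=11) 1-3(w=8) 3-4(w=11)

step 1: add edge 0-3 (w=6); MST = {0-3(w=6)}
step 2: add edge 1-3 (w=8); MST = {0-3(w=6) 1-3(w=8)}
step 3: add edge 1-2 (w=11); MST = {0-3(w=6) 1-2(w=11) 1-3(w=8)}
step 4: add edge 3-4 (w=11); MST = {0-3(w=6) 1-2(w=11) 1-3(w=8) 3-4(w=11)}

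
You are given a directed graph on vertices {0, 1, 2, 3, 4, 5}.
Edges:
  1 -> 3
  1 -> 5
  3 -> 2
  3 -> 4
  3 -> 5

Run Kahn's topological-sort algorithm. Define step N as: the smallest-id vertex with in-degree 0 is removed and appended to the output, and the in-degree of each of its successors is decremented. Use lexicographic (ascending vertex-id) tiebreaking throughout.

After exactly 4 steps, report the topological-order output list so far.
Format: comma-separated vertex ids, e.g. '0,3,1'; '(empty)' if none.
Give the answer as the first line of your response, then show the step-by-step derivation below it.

0,1,3,2

step 1: output 0; order=[0]; indeg=(0,0,1,1,1,2)
step 2: output 1; order=[0,1]; indeg=(0,0,1,0,1,1)
step 3: output 3; order=[0,1,3]; indeg=(0,0,0,0,0,0)
step 4: output 2; order=[0,1,3,2]; indeg=(0,0,0,0,0,0)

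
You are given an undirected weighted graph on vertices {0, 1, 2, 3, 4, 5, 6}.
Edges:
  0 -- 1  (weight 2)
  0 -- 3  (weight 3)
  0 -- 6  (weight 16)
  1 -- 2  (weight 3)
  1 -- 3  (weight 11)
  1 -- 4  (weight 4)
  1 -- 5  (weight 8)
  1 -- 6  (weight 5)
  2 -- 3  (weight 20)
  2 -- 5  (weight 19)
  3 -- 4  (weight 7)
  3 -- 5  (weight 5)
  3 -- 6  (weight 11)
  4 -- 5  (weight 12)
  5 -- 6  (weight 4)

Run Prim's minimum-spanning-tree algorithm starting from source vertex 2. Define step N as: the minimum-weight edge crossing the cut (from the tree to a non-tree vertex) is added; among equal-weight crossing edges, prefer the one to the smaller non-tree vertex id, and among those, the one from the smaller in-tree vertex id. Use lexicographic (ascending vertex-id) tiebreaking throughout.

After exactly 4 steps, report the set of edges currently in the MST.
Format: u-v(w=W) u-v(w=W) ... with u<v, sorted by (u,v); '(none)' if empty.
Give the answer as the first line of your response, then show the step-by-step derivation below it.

0-1(w=2) 0-3(w=3) 1-2(w=3) 1-4(w=4)

step 1: add edge 1-2 (w=3); MST = {1-2(w=3)}
step 2: add edge 0-1 (w=2); MST = {0-1(w=2) 1-2(w=3)}
step 3: add edge 0-3 (w=3); MST = {0-1(w=2) 0-3(w=3) 1-2(w=3)}
step 4: add edge 1-4 (w=4); MST = {0-1(w=2) 0-3(w=3) 1-2(w=3) 1-4(w=4)}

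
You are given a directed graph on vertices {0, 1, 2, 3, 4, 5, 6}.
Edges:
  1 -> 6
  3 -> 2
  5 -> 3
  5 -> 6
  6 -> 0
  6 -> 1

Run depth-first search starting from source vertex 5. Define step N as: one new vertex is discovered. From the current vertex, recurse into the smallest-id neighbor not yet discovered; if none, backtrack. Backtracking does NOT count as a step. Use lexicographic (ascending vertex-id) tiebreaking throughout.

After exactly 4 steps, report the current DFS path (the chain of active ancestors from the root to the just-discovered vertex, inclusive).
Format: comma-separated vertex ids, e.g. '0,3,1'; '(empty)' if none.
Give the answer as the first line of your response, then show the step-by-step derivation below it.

5,6

step 1: discover 5; path=5; order=5
step 2: discover 3; path=5>3; order=5,3
step 3: discover 2; path=5>3>2; order=5,3,2
step 4: discover 6; path=5>6; order=5,3,2,6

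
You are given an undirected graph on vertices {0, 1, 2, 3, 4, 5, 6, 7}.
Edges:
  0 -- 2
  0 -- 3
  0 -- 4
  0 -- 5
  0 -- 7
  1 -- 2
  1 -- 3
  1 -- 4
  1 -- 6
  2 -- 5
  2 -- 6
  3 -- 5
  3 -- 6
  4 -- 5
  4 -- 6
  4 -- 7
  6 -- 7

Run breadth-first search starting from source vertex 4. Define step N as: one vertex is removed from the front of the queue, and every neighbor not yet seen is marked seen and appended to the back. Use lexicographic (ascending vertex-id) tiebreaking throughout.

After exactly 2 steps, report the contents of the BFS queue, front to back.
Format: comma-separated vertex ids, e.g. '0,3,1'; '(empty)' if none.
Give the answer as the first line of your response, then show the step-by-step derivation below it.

1,5,6,7,2,3

step 1: dequeue 4; queue=[0,1,5,6,7]; order=4
step 2: dequeue 0; queue=[1,5,6,7,2,3]; order=4,0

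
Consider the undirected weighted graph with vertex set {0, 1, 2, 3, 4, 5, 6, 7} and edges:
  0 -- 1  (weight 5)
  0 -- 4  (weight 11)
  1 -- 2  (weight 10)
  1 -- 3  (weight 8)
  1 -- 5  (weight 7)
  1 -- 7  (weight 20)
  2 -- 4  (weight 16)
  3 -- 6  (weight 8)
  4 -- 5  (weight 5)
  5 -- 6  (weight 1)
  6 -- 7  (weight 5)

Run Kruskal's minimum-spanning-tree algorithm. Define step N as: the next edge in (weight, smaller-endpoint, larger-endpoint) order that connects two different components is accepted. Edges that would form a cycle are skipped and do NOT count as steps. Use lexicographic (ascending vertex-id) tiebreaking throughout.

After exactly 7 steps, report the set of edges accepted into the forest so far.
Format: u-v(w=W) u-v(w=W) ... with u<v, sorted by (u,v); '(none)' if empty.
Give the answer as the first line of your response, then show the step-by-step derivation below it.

0-1(w=5) 1-2(w=10) 1-3(w=8) 1-5(w=7) 4-5(w=5) 5-6(w=1) 6-7(w=5)

step 1: add edge 5-6 (w=1); MST = {5-6(w=1)}
step 2: add edge 0-1 (w=5); MST = {0-1(w=5) 5-6(w=1)}
step 3: add edge 4-5 (w=5); MST = {0-1(w=5) 4-5(w=5) 5-6(w=1)}
step 4: add edge 6-7 (w=5); MST = {0-1(w=5) 4-5(w=5) 5-6(w=1) 6-7(w=5)}
step 5: add edge 1-5 (w=7); MST = {0-1(w=5) 1-5(w=7) 4-5(w=5) 5-6(w=1) 6-7(w=5)}
step 6: add edge 1-3 (w=8); MST = {0-1(w=5) 1-3(w=8) 1-5(w=7) 4-5(w=5) 5-6(w=1) 6-7(w=5)}
step 7: add edge 1-2 (w=10); MST = {0-1(w=5) 1-2(w=10) 1-3(w=8) 1-5(w=7) 4-5(w=5) 5-6(w=1) 6-7(w=5)}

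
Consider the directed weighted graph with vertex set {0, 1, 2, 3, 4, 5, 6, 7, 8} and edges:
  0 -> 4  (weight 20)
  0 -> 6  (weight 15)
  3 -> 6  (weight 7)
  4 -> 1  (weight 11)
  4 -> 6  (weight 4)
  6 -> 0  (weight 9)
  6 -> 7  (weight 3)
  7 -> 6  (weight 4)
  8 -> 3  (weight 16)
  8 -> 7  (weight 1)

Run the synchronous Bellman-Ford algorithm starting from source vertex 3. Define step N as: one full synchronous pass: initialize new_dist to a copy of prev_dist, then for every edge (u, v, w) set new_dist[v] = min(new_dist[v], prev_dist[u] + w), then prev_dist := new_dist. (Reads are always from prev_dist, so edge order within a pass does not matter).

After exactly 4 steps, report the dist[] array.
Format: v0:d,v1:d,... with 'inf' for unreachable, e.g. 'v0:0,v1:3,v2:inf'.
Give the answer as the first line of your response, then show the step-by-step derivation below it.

v0:16,v1:47,v2:inf,v3:0,v4:36,v5:inf,v6:7,v7:10,v8:inf

step 1: dist = v0:inf,v1:inf,v2:inf,v3:0,v4:inf,v5:inf,v6:7,v7:inf,v8:inf
step 2: dist = v0:16,v1:inf,v2:inf,v3:0,v4:inf,v5:inf,v6:7,v7:10,v8:inf
step 3: dist = v0:16,v1:inf,v2:inf,v3:0,v4:36,v5:inf,v6:7,v7:10,v8:inf
step 4: dist = v0:16,v1:47,v2:inf,v3:0,v4:36,v5:inf,v6:7,v7:10,v8:inf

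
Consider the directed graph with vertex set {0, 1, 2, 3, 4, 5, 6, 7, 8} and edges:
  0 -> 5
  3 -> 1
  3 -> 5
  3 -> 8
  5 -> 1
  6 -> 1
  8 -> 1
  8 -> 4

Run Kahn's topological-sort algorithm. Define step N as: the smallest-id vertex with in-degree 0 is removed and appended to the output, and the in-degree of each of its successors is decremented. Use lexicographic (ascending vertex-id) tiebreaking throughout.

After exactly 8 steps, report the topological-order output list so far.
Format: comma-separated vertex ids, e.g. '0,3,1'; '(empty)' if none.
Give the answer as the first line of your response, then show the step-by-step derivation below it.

0,2,3,5,6,7,8,1

step 1: output 0; order=[0]; indeg=(0,4,0,0,1,1,0,0,1)
step 2: output 2; order=[0,2]; indeg=(0,4,0,0,1,1,0,0,1)
step 3: output 3; order=[0,2,3]; indeg=(0,3,0,0,1,0,0,0,0)
step 4: output 5; order=[0,2,3,5]; indeg=(0,2,0,0,1,0,0,0,0)
step 5: output 6; order=[0,2,3,5,6]; indeg=(0,1,0,0,1,0,0,0,0)
step 6: output 7; order=[0,2,3,5,6,7]; indeg=(0,1,0,0,1,0,0,0,0)
step 7: output 8; order=[0,2,3,5,6,7,8]; indeg=(0,0,0,0,0,0,0,0,0)
step 8: output 1; order=[0,2,3,5,6,7,8,1]; indeg=(0,0,0,0,0,0,0,0,0)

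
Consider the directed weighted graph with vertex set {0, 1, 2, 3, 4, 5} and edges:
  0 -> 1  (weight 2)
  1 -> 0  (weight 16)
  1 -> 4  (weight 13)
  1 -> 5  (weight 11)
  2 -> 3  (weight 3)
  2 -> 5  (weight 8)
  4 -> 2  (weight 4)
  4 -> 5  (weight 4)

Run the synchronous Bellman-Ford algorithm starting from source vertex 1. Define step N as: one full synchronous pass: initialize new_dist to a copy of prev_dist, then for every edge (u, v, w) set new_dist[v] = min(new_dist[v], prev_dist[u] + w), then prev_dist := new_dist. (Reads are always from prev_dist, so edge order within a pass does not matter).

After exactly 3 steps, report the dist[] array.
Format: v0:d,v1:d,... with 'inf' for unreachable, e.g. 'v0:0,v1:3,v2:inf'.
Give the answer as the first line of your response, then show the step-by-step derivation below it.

v0:16,v1:0,v2:17,v3:20,v4:13,v5:11

step 1: dist = v0:16,v1:0,v2:inf,v3:inf,v4:13,v5:11
step 2: dist = v0:16,v1:0,v2:17,v3:inf,v4:13,v5:11
step 3: dist = v0:16,v1:0,v2:17,v3:20,v4:13,v5:11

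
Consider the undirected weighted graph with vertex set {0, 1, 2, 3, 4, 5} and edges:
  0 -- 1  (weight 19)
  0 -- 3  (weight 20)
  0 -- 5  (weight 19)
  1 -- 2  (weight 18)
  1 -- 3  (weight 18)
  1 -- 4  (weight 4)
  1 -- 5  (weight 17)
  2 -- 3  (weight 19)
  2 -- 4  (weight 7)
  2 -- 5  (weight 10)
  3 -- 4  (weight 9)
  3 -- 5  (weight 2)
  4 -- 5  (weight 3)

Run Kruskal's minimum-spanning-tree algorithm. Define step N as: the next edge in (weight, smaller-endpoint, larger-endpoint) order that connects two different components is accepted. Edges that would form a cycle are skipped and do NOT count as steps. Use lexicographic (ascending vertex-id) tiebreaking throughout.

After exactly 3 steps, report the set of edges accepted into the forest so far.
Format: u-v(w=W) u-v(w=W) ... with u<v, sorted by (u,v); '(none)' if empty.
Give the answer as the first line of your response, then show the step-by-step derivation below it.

1-4(w=4) 3-5(w=2) 4-5(w=3)

step 1: add edge 3-5 (w=2); MST = {3-5(w=2)}
step 2: add edge 4-5 (w=3); MST = {3-5(w=2) 4-5(w=3)}
step 3: add edge 1-4 (w=4); MST = {1-4(w=4) 3-5(w=2) 4-5(w=3)}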